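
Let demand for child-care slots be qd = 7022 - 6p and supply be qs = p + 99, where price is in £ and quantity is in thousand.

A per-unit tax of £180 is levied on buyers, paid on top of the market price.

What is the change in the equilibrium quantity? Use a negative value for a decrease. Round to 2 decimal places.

-154.29

Before the shock: 7022 - 6p = p + 99 ⇒ 6923 = 7p ⇒ p = 989, q = 1088.
Since buyers pay the price plus the tax, the effective demand curve becomes qd = 5942 - 6p.
New equilibrium: 5942 - 6p = p + 99 ⇒ 5843 = 7p ⇒ p = 5843/7 ≈ 834.7143, q = 6536/7 ≈ 933.7143.
Δq = 933.7143 − 1088 = -154.29.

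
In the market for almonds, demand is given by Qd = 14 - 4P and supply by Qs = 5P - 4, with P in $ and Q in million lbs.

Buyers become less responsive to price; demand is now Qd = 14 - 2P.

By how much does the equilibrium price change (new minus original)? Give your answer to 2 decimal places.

+0.57

Before the shock: 14 - 4P = 5P - 4 ⇒ 18 = 9P ⇒ P = 2, Q = 6.
With the change applied: demand Qd = 14 - 2P, supply Qs = 5P - 4.
Setting them equal: 14 - 2P = 5P - 4 → 18 = 7P, so P = 18/7 ≈ 2.5714 and Q = 62/7 ≈ 8.8571.
ΔP = 2.5714 − 2 = +0.57.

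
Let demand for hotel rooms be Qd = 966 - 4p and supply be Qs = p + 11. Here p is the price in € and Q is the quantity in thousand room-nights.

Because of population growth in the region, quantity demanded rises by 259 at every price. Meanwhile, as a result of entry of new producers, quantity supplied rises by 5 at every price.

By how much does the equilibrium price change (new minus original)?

Before the shock: 966 - 4p = p + 11 ⇒ 955 = 5p ⇒ p = 191, Q = 202.
After the shift, demand is Qd = 1225 - 4p and supply is Qs = p + 16.
Setting them equal: 1225 - 4p = p + 16 → 1209 = 5p, so p = 241.8 and Q = 257.8.
Δp = 241.8 − 191 = +50.8.

+50.8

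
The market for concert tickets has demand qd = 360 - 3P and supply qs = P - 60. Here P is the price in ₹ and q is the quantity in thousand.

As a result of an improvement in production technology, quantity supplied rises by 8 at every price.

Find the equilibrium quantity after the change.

Initially, 360 - 3P = P - 60, so 420 = 4P and P = 105, q = 45.
The new curves are qd = 360 - 3P (demand) and qs = P - 52 (supply).
Setting them equal: 360 - 3P = P - 52 → 412 = 4P, so P = 103 and q = 51.

51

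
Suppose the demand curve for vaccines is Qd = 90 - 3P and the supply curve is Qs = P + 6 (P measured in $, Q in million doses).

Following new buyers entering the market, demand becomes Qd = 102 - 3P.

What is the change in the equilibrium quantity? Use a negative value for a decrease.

+3

Initially, 90 - 3P = P + 6, so 84 = 4P and P = 21, Q = 27.
With the change applied: demand Qd = 102 - 3P, supply Qs = P + 6.
Equate the new curves: 102 - 3P = P + 6, giving 96 = 4P, P = 24, Q = 30.
ΔQ = 30 − 27 = +3.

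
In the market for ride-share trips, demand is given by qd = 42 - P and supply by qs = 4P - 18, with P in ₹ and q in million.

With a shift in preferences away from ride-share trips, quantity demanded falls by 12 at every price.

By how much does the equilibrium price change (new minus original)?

-2.4

Before the shock: 42 - P = 4P - 18 ⇒ 60 = 5P ⇒ P = 12, q = 30.
After the shift, demand is qd = 30 - P and supply is qs = 4P - 18.
Clearing the new market: 30 - P = 4P - 18, so P = 9.6 and q = 20.4.
ΔP = 9.6 − 12 = -2.4.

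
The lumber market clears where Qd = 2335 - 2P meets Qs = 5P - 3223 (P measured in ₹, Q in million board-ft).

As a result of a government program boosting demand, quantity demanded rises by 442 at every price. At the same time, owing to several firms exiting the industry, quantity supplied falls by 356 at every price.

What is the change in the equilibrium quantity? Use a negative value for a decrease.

+214

Initially, 2335 - 2P = 5P - 3223, so 5558 = 7P and P = 794, Q = 747.
After the shift, demand is Qd = 2777 - 2P and supply is Qs = 5P - 3579.
Clearing the new market: 2777 - 2P = 5P - 3579, so P = 908 and Q = 961.
ΔQ = 961 − 747 = +214.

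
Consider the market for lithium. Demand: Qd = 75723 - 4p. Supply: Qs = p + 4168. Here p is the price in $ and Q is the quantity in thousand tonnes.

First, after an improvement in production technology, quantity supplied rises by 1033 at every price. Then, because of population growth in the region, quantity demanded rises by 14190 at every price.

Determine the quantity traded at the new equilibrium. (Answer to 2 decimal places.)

Initially, 75723 - 4p = p + 4168, so 71555 = 5p and p = 14311, Q = 18479.
With the change applied: demand Qd = 89913 - 4p, supply Qs = p + 5201.
Clearing the new market: 89913 - 4p = p + 5201, so p = 16942.4 and Q = 22143.4.

22143.40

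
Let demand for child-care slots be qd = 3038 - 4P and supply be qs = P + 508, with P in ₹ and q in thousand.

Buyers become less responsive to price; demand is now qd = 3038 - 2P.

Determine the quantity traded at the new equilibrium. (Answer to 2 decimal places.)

1351.33

Solve the original market: 3038 - 4P = P + 508, hence P = 506 and q = 1014.
The new curves are qd = 3038 - 2P (demand) and qs = P + 508 (supply).
Equate the new curves: 3038 - 2P = P + 508, giving 2530 = 3P, P = 2530/3 ≈ 843.3333, q = 4054/3 ≈ 1351.3333.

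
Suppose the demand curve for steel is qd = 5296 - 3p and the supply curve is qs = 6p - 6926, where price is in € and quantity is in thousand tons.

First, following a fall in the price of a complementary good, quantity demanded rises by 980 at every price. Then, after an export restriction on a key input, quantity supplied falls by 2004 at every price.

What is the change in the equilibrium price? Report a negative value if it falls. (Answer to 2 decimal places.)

+331.56

Solve the original market: 5296 - 3p = 6p - 6926, hence p = 1358 and q = 1222.
After the shift, demand is qd = 6276 - 3p and supply is qs = 6p - 8930.
Equate the new curves: 6276 - 3p = 6p - 8930, giving 15206 = 9p, p = 15206/9 ≈ 1689.5556, q = 3622/3 ≈ 1207.3333.
Δp = 1689.5556 − 1358 = +331.56.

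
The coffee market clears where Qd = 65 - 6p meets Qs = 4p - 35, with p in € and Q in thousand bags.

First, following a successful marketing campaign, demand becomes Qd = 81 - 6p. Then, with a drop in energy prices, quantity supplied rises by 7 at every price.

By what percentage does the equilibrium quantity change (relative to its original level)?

Initially, 65 - 6p = 4p - 35, so 100 = 10p and p = 10, Q = 5.
The new curves are Qd = 81 - 6p (demand) and Qs = 4p - 28 (supply).
Clearing the new market: 81 - 6p = 4p - 28, so p = 10.9 and Q = 15.6.
%ΔQ = (15.6 − 5) / 5 × 100 = +212%.

+212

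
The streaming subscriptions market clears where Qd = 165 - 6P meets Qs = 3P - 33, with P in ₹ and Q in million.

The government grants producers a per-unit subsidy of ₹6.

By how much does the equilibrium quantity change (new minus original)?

+12

Before the shock: 165 - 6P = 3P - 33 ⇒ 198 = 9P ⇒ P = 22, Q = 33.
Since sellers receive the price plus the subsidy, the effective supply curve becomes Qs = 3P - 15.
Setting them equal: 165 - 6P = 3P - 15 → 180 = 9P, so P = 20 and Q = 45.
ΔQ = 45 − 33 = +12.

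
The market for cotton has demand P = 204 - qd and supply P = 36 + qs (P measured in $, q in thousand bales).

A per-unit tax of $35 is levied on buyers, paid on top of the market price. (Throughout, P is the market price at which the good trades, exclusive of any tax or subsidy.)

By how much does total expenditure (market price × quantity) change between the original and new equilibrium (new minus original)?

Initially, 204 - P = P - 36, so 240 = 2P and P = 120, q = 84.
Since buyers pay the price plus the tax, the effective demand curve becomes qd = 169 - P.
New equilibrium: 169 - P = P - 36 ⇒ 205 = 2P ⇒ P = 102.5, q = 66.5.
Expenditure moves from 120×84 = 10080 to 102.5×66.5 = 6816.25; change = -3263.75.

-3263.75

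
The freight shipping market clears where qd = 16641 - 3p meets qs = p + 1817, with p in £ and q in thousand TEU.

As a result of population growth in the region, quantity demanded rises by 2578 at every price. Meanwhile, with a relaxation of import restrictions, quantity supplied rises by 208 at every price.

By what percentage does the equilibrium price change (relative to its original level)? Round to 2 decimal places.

Original equilibrium: 16641 - 3p = p + 1817 gives 14824 = 4p, so p = 3706 and q = 5523.
The shock moves the curves to qd = 19219 - 3p and qs = p + 2025.
Equate the new curves: 19219 - 3p = p + 2025, giving 17194 = 4p, p = 4298.5, q = 6323.5.
%Δp = (4298.5 − 3706) / 3706 × 100 = +15.99%.

+15.99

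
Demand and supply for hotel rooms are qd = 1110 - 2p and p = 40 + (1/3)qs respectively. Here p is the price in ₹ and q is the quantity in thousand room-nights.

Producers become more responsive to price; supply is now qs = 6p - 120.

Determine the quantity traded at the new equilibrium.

802.5

Solve the original market: 1110 - 2p = 3p - 120, hence p = 246 and q = 618.
With the change applied: demand qd = 1110 - 2p, supply qs = 6p - 120.
New equilibrium: 1110 - 2p = 6p - 120 ⇒ 1230 = 8p ⇒ p = 153.75, q = 802.5.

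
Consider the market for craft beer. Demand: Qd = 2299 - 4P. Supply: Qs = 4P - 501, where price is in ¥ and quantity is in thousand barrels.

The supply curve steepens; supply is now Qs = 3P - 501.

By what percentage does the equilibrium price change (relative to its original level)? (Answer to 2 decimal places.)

+14.29

Initially, 2299 - 4P = 4P - 501, so 2800 = 8P and P = 350, Q = 899.
With the change applied: demand Qd = 2299 - 4P, supply Qs = 3P - 501.
Setting them equal: 2299 - 4P = 3P - 501 → 2800 = 7P, so P = 400 and Q = 699.
%ΔP = (400 − 350) / 350 × 100 = +14.29%.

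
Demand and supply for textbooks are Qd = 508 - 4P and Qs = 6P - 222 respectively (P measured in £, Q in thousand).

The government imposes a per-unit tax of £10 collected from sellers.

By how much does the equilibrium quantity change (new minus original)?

-24

Original equilibrium: 508 - 4P = 6P - 222 gives 730 = 10P, so P = 73 and Q = 216.
Since sellers keep the price net of the tax, the effective supply curve becomes Qs = 6P - 282.
Clearing the new market: 508 - 4P = 6P - 282, so P = 79 and Q = 192.
ΔQ = 192 − 216 = -24.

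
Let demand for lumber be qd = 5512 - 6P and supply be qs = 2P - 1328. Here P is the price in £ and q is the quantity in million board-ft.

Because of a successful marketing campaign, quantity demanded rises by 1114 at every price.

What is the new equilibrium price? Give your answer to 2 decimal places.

994.25

Before the shock: 5512 - 6P = 2P - 1328 ⇒ 6840 = 8P ⇒ P = 855, q = 382.
The shock moves the curves to qd = 6626 - 6P and qs = 2P - 1328.
Equate the new curves: 6626 - 6P = 2P - 1328, giving 7954 = 8P, P = 994.25, q = 660.5.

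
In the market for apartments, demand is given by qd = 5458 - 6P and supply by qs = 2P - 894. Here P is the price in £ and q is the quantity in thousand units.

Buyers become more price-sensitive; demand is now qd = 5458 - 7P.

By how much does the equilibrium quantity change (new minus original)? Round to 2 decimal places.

Original equilibrium: 5458 - 6P = 2P - 894 gives 6352 = 8P, so P = 794 and q = 694.
After the shift, demand is qd = 5458 - 7P and supply is qs = 2P - 894.
Clearing the new market: 5458 - 7P = 2P - 894, so P = 6352/9 ≈ 705.7778 and q = 4658/9 ≈ 517.5556.
Δq = 517.5556 − 694 = -176.44.

-176.44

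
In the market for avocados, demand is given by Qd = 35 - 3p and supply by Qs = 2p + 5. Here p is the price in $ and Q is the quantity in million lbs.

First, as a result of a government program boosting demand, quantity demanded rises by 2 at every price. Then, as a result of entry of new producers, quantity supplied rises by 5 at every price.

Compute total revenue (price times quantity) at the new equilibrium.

Initially, 35 - 3p = 2p + 5, so 30 = 5p and p = 6, Q = 17.
The new curves are Qd = 37 - 3p (demand) and Qs = 2p + 10 (supply).
Clearing the new market: 37 - 3p = 2p + 10, so p = 5.4 and Q = 20.8.
New expenditure = 5.4 × 20.8 = 112.32.

112.32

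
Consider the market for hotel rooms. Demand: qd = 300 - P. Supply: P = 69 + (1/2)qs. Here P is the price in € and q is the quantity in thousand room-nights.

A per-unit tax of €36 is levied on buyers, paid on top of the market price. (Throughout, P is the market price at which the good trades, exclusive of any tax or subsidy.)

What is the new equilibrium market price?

Initially, 300 - P = 2P - 138, so 438 = 3P and P = 146, q = 154.
Since buyers pay the price plus the tax, the effective demand curve becomes qd = 264 - P.
New equilibrium: 264 - P = 2P - 138 ⇒ 402 = 3P ⇒ P = 134, q = 130.

134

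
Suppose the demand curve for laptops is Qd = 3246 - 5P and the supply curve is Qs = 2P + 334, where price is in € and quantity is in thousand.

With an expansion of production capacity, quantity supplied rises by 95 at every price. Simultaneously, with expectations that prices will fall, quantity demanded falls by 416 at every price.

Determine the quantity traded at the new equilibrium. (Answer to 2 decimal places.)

Original equilibrium: 3246 - 5P = 2P + 334 gives 2912 = 7P, so P = 416 and Q = 1166.
With the change applied: demand Qd = 2830 - 5P, supply Qs = 2P + 429.
Setting them equal: 2830 - 5P = 2P + 429 → 2401 = 7P, so P = 343 and Q = 1115.

1115.00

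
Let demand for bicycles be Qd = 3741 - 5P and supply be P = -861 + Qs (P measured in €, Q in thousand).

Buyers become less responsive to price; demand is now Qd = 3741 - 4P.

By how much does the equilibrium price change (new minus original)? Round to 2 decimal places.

Before the shock: 3741 - 5P = P + 861 ⇒ 2880 = 6P ⇒ P = 480, Q = 1341.
After the shift, demand is Qd = 3741 - 4P and supply is Qs = P + 861.
Clearing the new market: 3741 - 4P = P + 861, so P = 576 and Q = 1437.
ΔP = 576 − 480 = +96.00.

+96.00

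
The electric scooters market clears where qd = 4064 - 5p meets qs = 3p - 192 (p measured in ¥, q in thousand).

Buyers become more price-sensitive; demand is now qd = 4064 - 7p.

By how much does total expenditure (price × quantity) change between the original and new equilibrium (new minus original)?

Solve the original market: 4064 - 5p = 3p - 192, hence p = 532 and q = 1404.
With the change applied: demand qd = 4064 - 7p, supply qs = 3p - 192.
New equilibrium: 4064 - 7p = 3p - 192 ⇒ 4256 = 10p ⇒ p = 425.6, q = 1084.8.
Expenditure moves from 532×1404 = 746928 to 425.6×1084.8 = 461690.88; change = -285237.12.

-285237.12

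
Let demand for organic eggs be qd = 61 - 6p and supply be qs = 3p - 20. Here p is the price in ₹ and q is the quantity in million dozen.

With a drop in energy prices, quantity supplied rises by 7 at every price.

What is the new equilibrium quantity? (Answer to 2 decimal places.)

Solve the original market: 61 - 6p = 3p - 20, hence p = 9 and q = 7.
After the shift, demand is qd = 61 - 6p and supply is qs = 3p - 13.
Clearing the new market: 61 - 6p = 3p - 13, so p = 74/9 ≈ 8.2222 and q = 35/3 ≈ 11.6667.

11.67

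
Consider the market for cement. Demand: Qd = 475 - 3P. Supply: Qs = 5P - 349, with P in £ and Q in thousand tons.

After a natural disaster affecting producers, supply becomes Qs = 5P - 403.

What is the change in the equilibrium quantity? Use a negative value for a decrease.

-20.25

Solve the original market: 475 - 3P = 5P - 349, hence P = 103 and Q = 166.
The shock moves the curves to Qd = 475 - 3P and Qs = 5P - 403.
Clearing the new market: 475 - 3P = 5P - 403, so P = 109.75 and Q = 145.75.
ΔQ = 145.75 − 166 = -20.25.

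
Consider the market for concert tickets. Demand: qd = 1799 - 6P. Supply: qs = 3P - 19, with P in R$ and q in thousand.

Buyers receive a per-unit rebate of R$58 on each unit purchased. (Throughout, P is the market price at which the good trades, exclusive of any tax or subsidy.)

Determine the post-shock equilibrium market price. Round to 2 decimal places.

Initially, 1799 - 6P = 3P - 19, so 1818 = 9P and P = 202, q = 587.
Since buyers' out-of-pocket price is the market price minus the rebate, the effective demand curve becomes qd = 2147 - 6P.
Setting them equal: 2147 - 6P = 3P - 19 → 2166 = 9P, so P = 722/3 ≈ 240.6667 and q = 703.

240.67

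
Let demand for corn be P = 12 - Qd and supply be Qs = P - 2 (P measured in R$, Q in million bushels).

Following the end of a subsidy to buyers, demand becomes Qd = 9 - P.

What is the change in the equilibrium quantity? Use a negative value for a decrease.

-1.5

Solve the original market: 12 - P = P - 2, hence P = 7 and Q = 5.
With the change applied: demand Qd = 9 - P, supply Qs = P - 2.
Setting them equal: 9 - P = P - 2 → 11 = 2P, so P = 5.5 and Q = 3.5.
ΔQ = 3.5 − 5 = -1.5.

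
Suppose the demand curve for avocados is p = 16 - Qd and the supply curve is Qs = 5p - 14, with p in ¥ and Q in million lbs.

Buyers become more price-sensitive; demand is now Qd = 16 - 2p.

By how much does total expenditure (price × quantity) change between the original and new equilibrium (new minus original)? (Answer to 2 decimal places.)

-23.16

Before the shock: 16 - p = 5p - 14 ⇒ 30 = 6p ⇒ p = 5, Q = 11.
With the change applied: demand Qd = 16 - 2p, supply Qs = 5p - 14.
Clearing the new market: 16 - 2p = 5p - 14, so p = 30/7 ≈ 4.2857 and Q = 52/7 ≈ 7.4286.
Expenditure moves from 5×11 = 55 to 4.2857×7.4286 = 31.8367; change = -23.16.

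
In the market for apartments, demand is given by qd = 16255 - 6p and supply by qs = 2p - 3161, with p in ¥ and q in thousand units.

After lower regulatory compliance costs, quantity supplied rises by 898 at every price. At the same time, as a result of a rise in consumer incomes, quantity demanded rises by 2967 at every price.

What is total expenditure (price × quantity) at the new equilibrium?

Initially, 16255 - 6p = 2p - 3161, so 19416 = 8p and p = 2427, q = 1693.
The shock moves the curves to qd = 19222 - 6p and qs = 2p - 2263.
Equate the new curves: 19222 - 6p = 2p - 2263, giving 21485 = 8p, p = 2685.625, q = 3108.25.
New expenditure = 2685.625 × 3108.25 = 8347593.90625.

8347593.90625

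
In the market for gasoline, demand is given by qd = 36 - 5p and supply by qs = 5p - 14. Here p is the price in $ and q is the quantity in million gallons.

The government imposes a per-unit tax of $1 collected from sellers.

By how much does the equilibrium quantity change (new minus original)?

-2.5

Before the shock: 36 - 5p = 5p - 14 ⇒ 50 = 10p ⇒ p = 5, q = 11.
Since sellers keep the price net of the tax, the effective supply curve becomes qs = 5p - 19.
Equate the new curves: 36 - 5p = 5p - 19, giving 55 = 10p, p = 5.5, q = 8.5.
Δq = 8.5 − 11 = -2.5.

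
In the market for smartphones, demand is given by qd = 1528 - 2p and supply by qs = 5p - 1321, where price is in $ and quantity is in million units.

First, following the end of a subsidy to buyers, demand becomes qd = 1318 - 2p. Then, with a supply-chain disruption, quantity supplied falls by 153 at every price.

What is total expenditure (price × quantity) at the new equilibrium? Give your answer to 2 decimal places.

207519.67

Initially, 1528 - 2p = 5p - 1321, so 2849 = 7p and p = 407, q = 714.
The new curves are qd = 1318 - 2p (demand) and qs = 5p - 1474 (supply).
New equilibrium: 1318 - 2p = 5p - 1474 ⇒ 2792 = 7p ⇒ p = 2792/7 ≈ 398.8571, q = 3642/7 ≈ 520.2857.
New expenditure = 398.8571 × 520.2857 = 207519.67.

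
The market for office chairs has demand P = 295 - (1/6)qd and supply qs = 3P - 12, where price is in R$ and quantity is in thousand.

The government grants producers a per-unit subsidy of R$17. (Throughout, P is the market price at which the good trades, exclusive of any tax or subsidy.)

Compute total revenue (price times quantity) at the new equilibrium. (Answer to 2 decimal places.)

118477.33

Original equilibrium: 1770 - 6P = 3P - 12 gives 1782 = 9P, so P = 198 and q = 582.
Since sellers receive the price plus the subsidy, the effective supply curve becomes qs = 3P + 39.
Setting them equal: 1770 - 6P = 3P + 39 → 1731 = 9P, so P = 577/3 ≈ 192.3333 and q = 616.
New expenditure = 192.3333 × 616 = 118477.33.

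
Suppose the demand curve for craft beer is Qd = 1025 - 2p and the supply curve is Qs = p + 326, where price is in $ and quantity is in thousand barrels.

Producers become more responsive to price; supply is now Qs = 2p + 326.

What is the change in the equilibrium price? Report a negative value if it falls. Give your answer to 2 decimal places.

Initially, 1025 - 2p = p + 326, so 699 = 3p and p = 233, Q = 559.
The new curves are Qd = 1025 - 2p (demand) and Qs = 2p + 326 (supply).
Setting them equal: 1025 - 2p = 2p + 326 → 699 = 4p, so p = 174.75 and Q = 675.5.
Δp = 174.75 − 233 = -58.25.

-58.25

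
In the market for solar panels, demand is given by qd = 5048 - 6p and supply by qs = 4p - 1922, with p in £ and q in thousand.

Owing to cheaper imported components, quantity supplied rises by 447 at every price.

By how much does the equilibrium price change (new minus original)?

-44.7

Initially, 5048 - 6p = 4p - 1922, so 6970 = 10p and p = 697, q = 866.
The new curves are qd = 5048 - 6p (demand) and qs = 4p - 1475 (supply).
Setting them equal: 5048 - 6p = 4p - 1475 → 6523 = 10p, so p = 652.3 and q = 1134.2.
Δp = 652.3 − 697 = -44.7.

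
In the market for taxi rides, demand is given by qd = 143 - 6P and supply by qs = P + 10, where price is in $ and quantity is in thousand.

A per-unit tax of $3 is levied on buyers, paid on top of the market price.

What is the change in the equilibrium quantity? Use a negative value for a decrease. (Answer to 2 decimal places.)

-2.57

Initially, 143 - 6P = P + 10, so 133 = 7P and P = 19, q = 29.
Since buyers pay the price plus the tax, the effective demand curve becomes qd = 125 - 6P.
Clearing the new market: 125 - 6P = P + 10, so P = 115/7 ≈ 16.4286 and q = 185/7 ≈ 26.4286.
Δq = 26.4286 − 29 = -2.57.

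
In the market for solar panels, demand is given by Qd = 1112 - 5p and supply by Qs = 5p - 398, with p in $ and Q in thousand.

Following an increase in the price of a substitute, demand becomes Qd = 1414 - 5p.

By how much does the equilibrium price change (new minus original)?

Initially, 1112 - 5p = 5p - 398, so 1510 = 10p and p = 151, Q = 357.
After the shift, demand is Qd = 1414 - 5p and supply is Qs = 5p - 398.
Clearing the new market: 1414 - 5p = 5p - 398, so p = 181.2 and Q = 508.
Δp = 181.2 − 151 = +30.2.

+30.2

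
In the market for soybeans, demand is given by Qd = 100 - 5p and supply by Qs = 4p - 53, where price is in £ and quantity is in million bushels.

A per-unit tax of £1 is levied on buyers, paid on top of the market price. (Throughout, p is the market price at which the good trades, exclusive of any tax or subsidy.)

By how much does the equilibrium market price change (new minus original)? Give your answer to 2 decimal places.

-0.56

Before the shock: 100 - 5p = 4p - 53 ⇒ 153 = 9p ⇒ p = 17, Q = 15.
Since buyers pay the price plus the tax, the effective demand curve becomes Qd = 95 - 5p.
New equilibrium: 95 - 5p = 4p - 53 ⇒ 148 = 9p ⇒ p = 148/9 ≈ 16.4444, Q = 115/9 ≈ 12.7778.
Δp = 16.4444 − 17 = -0.56.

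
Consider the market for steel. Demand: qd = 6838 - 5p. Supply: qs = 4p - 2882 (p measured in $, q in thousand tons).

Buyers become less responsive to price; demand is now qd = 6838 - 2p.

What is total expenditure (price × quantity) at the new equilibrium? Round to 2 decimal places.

Before the shock: 6838 - 5p = 4p - 2882 ⇒ 9720 = 9p ⇒ p = 1080, q = 1438.
The shock moves the curves to qd = 6838 - 2p and qs = 4p - 2882.
Setting them equal: 6838 - 2p = 4p - 2882 → 9720 = 6p, so p = 1620 and q = 3598.
New expenditure = 1620 × 3598 = 5828760.00.

5828760.00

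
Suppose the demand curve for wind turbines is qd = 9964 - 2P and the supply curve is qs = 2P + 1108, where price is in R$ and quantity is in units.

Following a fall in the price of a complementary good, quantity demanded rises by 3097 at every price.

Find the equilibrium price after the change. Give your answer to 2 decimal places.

2988.25

Initially, 9964 - 2P = 2P + 1108, so 8856 = 4P and P = 2214, q = 5536.
After the shift, demand is qd = 13061 - 2P and supply is qs = 2P + 1108.
Clearing the new market: 13061 - 2P = 2P + 1108, so P = 2988.25 and q = 7084.5.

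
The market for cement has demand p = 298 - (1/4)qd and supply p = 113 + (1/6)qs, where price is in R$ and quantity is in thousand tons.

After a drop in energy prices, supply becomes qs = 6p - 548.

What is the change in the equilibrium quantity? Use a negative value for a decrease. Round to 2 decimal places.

Original equilibrium: 1192 - 4p = 6p - 678 gives 1870 = 10p, so p = 187 and q = 444.
The new curves are qd = 1192 - 4p (demand) and qs = 6p - 548 (supply).
Clearing the new market: 1192 - 4p = 6p - 548, so p = 174 and q = 496.
Δq = 496 − 444 = +52.00.

+52.00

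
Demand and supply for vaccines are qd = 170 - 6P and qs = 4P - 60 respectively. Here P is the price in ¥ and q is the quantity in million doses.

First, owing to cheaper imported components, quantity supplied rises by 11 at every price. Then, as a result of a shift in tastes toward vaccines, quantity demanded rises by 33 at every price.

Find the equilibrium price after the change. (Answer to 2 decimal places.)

25.20

Before the shock: 170 - 6P = 4P - 60 ⇒ 230 = 10P ⇒ P = 23, q = 32.
With the change applied: demand qd = 203 - 6P, supply qs = 4P - 49.
Equate the new curves: 203 - 6P = 4P - 49, giving 252 = 10P, P = 25.2, q = 51.8.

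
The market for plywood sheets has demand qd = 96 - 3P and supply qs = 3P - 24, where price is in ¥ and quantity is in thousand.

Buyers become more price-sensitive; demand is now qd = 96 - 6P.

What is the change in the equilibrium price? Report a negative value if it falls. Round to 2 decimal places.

-6.67

Original equilibrium: 96 - 3P = 3P - 24 gives 120 = 6P, so P = 20 and q = 36.
With the change applied: demand qd = 96 - 6P, supply qs = 3P - 24.
Clearing the new market: 96 - 6P = 3P - 24, so P = 40/3 ≈ 13.3333 and q = 16.
ΔP = 13.3333 − 20 = -6.67.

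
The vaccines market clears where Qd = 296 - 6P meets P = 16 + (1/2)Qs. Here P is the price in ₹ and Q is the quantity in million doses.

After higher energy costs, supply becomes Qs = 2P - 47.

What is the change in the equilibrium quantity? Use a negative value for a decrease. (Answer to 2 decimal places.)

Before the shock: 296 - 6P = 2P - 32 ⇒ 328 = 8P ⇒ P = 41, Q = 50.
With the change applied: demand Qd = 296 - 6P, supply Qs = 2P - 47.
Clearing the new market: 296 - 6P = 2P - 47, so P = 42.875 and Q = 38.75.
ΔQ = 38.75 − 50 = -11.25.

-11.25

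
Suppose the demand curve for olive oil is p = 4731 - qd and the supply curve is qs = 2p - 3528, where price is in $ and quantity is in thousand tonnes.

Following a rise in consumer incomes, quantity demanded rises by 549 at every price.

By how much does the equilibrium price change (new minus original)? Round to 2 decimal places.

Initially, 4731 - p = 2p - 3528, so 8259 = 3p and p = 2753, q = 1978.
With the change applied: demand qd = 5280 - p, supply qs = 2p - 3528.
Setting them equal: 5280 - p = 2p - 3528 → 8808 = 3p, so p = 2936 and q = 2344.
Δp = 2936 − 2753 = +183.00.

+183.00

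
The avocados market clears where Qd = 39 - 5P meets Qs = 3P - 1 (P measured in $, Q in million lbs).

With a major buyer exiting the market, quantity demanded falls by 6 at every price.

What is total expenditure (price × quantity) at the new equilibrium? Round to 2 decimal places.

49.94

Initially, 39 - 5P = 3P - 1, so 40 = 8P and P = 5, Q = 14.
The shock moves the curves to Qd = 33 - 5P and Qs = 3P - 1.
New equilibrium: 33 - 5P = 3P - 1 ⇒ 34 = 8P ⇒ P = 4.25, Q = 11.75.
New expenditure = 4.25 × 11.75 = 49.94.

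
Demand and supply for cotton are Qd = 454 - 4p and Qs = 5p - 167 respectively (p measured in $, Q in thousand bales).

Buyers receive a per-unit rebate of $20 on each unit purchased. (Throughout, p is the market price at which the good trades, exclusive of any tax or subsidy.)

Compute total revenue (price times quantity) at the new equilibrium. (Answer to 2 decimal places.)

Solve the original market: 454 - 4p = 5p - 167, hence p = 69 and Q = 178.
Since buyers' out-of-pocket price is the market price minus the rebate, the effective demand curve becomes Qd = 534 - 4p.
New equilibrium: 534 - 4p = 5p - 167 ⇒ 701 = 9p ⇒ p = 701/9 ≈ 77.8889, Q = 2002/9 ≈ 222.4444.
New expenditure = 77.8889 × 222.4444 = 17325.95.

17325.95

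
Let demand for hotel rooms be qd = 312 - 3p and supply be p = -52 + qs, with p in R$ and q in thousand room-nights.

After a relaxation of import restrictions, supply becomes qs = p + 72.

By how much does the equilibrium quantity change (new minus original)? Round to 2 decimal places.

Solve the original market: 312 - 3p = p + 52, hence p = 65 and q = 117.
The new curves are qd = 312 - 3p (demand) and qs = p + 72 (supply).
Clearing the new market: 312 - 3p = p + 72, so p = 60 and q = 132.
Δq = 132 − 117 = +15.00.

+15.00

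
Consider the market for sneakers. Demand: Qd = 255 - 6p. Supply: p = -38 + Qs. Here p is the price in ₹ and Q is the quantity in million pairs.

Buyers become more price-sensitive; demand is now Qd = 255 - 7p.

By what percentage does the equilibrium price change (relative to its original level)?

-12.5

Original equilibrium: 255 - 6p = p + 38 gives 217 = 7p, so p = 31 and Q = 69.
With the change applied: demand Qd = 255 - 7p, supply Qs = p + 38.
Clearing the new market: 255 - 7p = p + 38, so p = 27.125 and Q = 65.125.
%Δp = (27.125 − 31) / 31 × 100 = -12.5%.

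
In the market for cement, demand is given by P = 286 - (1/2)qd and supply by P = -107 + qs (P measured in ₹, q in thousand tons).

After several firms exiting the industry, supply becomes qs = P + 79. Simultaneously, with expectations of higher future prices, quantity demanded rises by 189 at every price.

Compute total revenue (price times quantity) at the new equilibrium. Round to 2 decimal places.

Before the shock: 572 - 2P = P + 107 ⇒ 465 = 3P ⇒ P = 155, q = 262.
After the shift, demand is qd = 761 - 2P and supply is qs = P + 79.
Setting them equal: 761 - 2P = P + 79 → 682 = 3P, so P = 682/3 ≈ 227.3333 and q = 919/3 ≈ 306.3333.
New expenditure = 227.3333 × 306.3333 = 69639.78.

69639.78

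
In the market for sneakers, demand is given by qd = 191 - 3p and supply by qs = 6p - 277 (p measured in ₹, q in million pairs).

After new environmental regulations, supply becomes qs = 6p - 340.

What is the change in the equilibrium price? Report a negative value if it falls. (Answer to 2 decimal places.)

+7.00

Initially, 191 - 3p = 6p - 277, so 468 = 9p and p = 52, q = 35.
The shock moves the curves to qd = 191 - 3p and qs = 6p - 340.
Setting them equal: 191 - 3p = 6p - 340 → 531 = 9p, so p = 59 and q = 14.
Δp = 59 − 52 = +7.00.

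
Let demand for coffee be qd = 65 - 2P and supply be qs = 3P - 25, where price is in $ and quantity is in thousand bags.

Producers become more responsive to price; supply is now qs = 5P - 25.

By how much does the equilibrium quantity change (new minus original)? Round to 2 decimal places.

Solve the original market: 65 - 2P = 3P - 25, hence P = 18 and q = 29.
After the shift, demand is qd = 65 - 2P and supply is qs = 5P - 25.
Clearing the new market: 65 - 2P = 5P - 25, so P = 90/7 ≈ 12.8571 and q = 275/7 ≈ 39.2857.
Δq = 39.2857 − 29 = +10.29.

+10.29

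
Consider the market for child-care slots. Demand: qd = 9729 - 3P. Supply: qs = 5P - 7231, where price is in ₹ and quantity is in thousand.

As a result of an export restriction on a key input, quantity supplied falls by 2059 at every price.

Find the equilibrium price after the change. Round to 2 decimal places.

2377.38

Solve the original market: 9729 - 3P = 5P - 7231, hence P = 2120 and q = 3369.
After the shift, demand is qd = 9729 - 3P and supply is qs = 5P - 9290.
Clearing the new market: 9729 - 3P = 5P - 9290, so P = 2377.375 and q = 2596.875.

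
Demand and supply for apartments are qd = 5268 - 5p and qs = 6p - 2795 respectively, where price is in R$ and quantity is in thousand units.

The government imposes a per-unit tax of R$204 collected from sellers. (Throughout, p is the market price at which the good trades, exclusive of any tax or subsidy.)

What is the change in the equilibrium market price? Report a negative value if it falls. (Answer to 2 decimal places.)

+111.27

Original equilibrium: 5268 - 5p = 6p - 2795 gives 8063 = 11p, so p = 733 and q = 1603.
Since sellers keep the price net of the tax, the effective supply curve becomes qs = 6p - 4019.
Clearing the new market: 5268 - 5p = 6p - 4019, so p = 9287/11 ≈ 844.2727 and q = 11513/11 ≈ 1046.6364.
Δp = 844.2727 − 733 = +111.27.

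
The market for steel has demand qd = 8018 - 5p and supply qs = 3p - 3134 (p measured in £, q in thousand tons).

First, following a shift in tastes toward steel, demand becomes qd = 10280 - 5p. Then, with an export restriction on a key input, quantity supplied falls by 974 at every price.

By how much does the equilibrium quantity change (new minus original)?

Solve the original market: 8018 - 5p = 3p - 3134, hence p = 1394 and q = 1048.
The new curves are qd = 10280 - 5p (demand) and qs = 3p - 4108 (supply).
Equate the new curves: 10280 - 5p = 3p - 4108, giving 14388 = 8p, p = 1798.5, q = 1287.5.
Δq = 1287.5 − 1048 = +239.5.

+239.5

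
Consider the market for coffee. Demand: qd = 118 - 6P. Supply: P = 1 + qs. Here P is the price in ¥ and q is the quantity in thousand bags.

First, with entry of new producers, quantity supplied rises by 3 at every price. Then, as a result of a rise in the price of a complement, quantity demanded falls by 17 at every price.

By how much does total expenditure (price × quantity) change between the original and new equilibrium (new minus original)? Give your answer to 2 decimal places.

Original equilibrium: 118 - 6P = P - 1 gives 119 = 7P, so P = 17 and q = 16.
The shock moves the curves to qd = 101 - 6P and qs = P + 2.
Setting them equal: 101 - 6P = P + 2 → 99 = 7P, so P = 99/7 ≈ 14.1429 and q = 113/7 ≈ 16.1429.
Expenditure moves from 17×16 = 272 to 14.1429×16.1429 = 228.3061; change = -43.69.

-43.69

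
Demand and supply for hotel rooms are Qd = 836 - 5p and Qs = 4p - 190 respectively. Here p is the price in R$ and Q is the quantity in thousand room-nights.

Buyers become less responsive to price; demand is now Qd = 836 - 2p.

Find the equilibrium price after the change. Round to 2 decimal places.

Before the shock: 836 - 5p = 4p - 190 ⇒ 1026 = 9p ⇒ p = 114, Q = 266.
With the change applied: demand Qd = 836 - 2p, supply Qs = 4p - 190.
Equate the new curves: 836 - 2p = 4p - 190, giving 1026 = 6p, p = 171, Q = 494.

171.00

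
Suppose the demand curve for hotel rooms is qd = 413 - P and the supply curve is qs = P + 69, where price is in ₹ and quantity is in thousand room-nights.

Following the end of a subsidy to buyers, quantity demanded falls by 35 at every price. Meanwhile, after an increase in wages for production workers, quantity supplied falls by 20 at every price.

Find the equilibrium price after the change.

164.5

Original equilibrium: 413 - P = P + 69 gives 344 = 2P, so P = 172 and q = 241.
The shock moves the curves to qd = 378 - P and qs = P + 49.
New equilibrium: 378 - P = P + 49 ⇒ 329 = 2P ⇒ P = 164.5, q = 213.5.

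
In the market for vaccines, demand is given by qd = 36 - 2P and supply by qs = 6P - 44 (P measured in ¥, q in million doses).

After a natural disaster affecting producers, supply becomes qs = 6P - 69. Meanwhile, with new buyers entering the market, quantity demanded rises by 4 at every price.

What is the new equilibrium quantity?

12.75

Original equilibrium: 36 - 2P = 6P - 44 gives 80 = 8P, so P = 10 and q = 16.
After the shift, demand is qd = 40 - 2P and supply is qs = 6P - 69.
Setting them equal: 40 - 2P = 6P - 69 → 109 = 8P, so P = 13.625 and q = 12.75.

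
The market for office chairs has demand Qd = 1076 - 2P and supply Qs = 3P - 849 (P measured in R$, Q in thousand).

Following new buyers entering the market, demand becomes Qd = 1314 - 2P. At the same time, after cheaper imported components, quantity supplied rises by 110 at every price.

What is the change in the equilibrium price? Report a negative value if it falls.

+25.6

Before the shock: 1076 - 2P = 3P - 849 ⇒ 1925 = 5P ⇒ P = 385, Q = 306.
After the shift, demand is Qd = 1314 - 2P and supply is Qs = 3P - 739.
Clearing the new market: 1314 - 2P = 3P - 739, so P = 410.6 and Q = 492.8.
ΔP = 410.6 − 385 = +25.6.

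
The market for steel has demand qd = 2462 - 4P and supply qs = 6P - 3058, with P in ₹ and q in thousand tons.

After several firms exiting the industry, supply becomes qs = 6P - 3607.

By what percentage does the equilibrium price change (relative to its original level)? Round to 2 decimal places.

Initially, 2462 - 4P = 6P - 3058, so 5520 = 10P and P = 552, q = 254.
After the shift, demand is qd = 2462 - 4P and supply is qs = 6P - 3607.
Equate the new curves: 2462 - 4P = 6P - 3607, giving 6069 = 10P, P = 606.9, q = 34.4.
%ΔP = (606.9 − 552) / 552 × 100 = +9.95%.

+9.95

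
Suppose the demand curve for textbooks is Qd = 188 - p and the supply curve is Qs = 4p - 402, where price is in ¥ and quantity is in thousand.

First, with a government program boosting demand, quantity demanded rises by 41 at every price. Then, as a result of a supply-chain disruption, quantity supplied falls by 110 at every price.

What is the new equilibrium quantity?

Solve the original market: 188 - p = 4p - 402, hence p = 118 and Q = 70.
The new curves are Qd = 229 - p (demand) and Qs = 4p - 512 (supply).
New equilibrium: 229 - p = 4p - 512 ⇒ 741 = 5p ⇒ p = 148.2, Q = 80.8.

80.8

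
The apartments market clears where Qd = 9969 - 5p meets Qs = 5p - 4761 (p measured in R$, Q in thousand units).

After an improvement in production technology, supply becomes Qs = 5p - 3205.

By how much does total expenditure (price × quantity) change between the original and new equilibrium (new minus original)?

+619754.8

Solve the original market: 9969 - 5p = 5p - 4761, hence p = 1473 and Q = 2604.
With the change applied: demand Qd = 9969 - 5p, supply Qs = 5p - 3205.
Clearing the new market: 9969 - 5p = 5p - 3205, so p = 1317.4 and Q = 3382.
Expenditure moves from 1473×2604 = 3835692 to 1317.4×3382 = 4455446.8; change = +619754.8.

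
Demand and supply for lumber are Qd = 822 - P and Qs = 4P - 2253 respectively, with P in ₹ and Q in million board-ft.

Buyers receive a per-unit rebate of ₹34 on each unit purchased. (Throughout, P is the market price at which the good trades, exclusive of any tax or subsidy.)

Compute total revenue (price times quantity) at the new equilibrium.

Initially, 822 - P = 4P - 2253, so 3075 = 5P and P = 615, Q = 207.
Since buyers' out-of-pocket price is the market price minus the rebate, the effective demand curve becomes Qd = 856 - P.
New equilibrium: 856 - P = 4P - 2253 ⇒ 3109 = 5P ⇒ P = 621.8, Q = 234.2.
New expenditure = 621.8 × 234.2 = 145625.56.

145625.56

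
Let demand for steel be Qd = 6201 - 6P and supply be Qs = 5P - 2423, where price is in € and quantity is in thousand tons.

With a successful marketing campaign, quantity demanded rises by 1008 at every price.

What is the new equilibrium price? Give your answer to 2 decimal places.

875.64

Before the shock: 6201 - 6P = 5P - 2423 ⇒ 8624 = 11P ⇒ P = 784, Q = 1497.
The shock moves the curves to Qd = 7209 - 6P and Qs = 5P - 2423.
Clearing the new market: 7209 - 6P = 5P - 2423, so P = 9632/11 ≈ 875.6364 and Q = 21507/11 ≈ 1955.1818.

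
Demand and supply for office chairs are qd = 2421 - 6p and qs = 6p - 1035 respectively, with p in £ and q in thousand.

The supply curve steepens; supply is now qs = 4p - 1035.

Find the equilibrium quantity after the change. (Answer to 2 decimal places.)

347.40

Initially, 2421 - 6p = 6p - 1035, so 3456 = 12p and p = 288, q = 693.
With the change applied: demand qd = 2421 - 6p, supply qs = 4p - 1035.
Clearing the new market: 2421 - 6p = 4p - 1035, so p = 345.6 and q = 347.4.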